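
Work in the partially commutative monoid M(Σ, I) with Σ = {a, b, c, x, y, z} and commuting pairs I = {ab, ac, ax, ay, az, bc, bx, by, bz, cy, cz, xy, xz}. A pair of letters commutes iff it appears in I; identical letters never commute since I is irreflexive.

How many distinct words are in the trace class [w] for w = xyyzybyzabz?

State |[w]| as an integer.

3960

drop 0:x onto floor
drop 1:y onto floor
drop 2:y onto {1:y}
drop 3:z onto {2:y}
drop 4:y onto {3:z}
drop 5:b onto floor
drop 6:y onto {4:y}
drop 7:z onto {6:y}
drop 8:a onto floor
drop 9:b onto {5:b}
drop 10:z onto {7:z}
ground layer = {0:x, 1:y, 5:b, 8:a}
drop-orders for the pieces not yet dropped (sum over which currently-grounded one goes next):
  1 to go: {0} 1  {8} 1  {9} 1  {10} 1
  2 to go: {0,8} 2  {0,9} 2  {0,10} 2  {5,9} 1  {7,10} 1  {8,9} 2  {8,10} 2  {9,10} 2
  3 to go: {0,5,9} 3  {0,7,10} 3  {0,8,9} 6  {0,8,10} 6  {0,9,10} 6  {5,8,9} 3  {5,9,10} 3  {6,7,10} 1  {7,8,10} 3  {7,9,10} 3  {8,9,10} 6
  4 to go: {0,5,8,9} 12  {0,5,9,10} 12  {0,6,7,10} 4  {0,7,8,10} 12  {0,7,9,10} 12  {0,8,9,10} 24  {4,6,7,10} 1  {5,7,9,10} 6  {5,8,9,10} 12  {6,7,8,10} 4  {6,7,9,10} 4  {7,8,9,10} 12
  5 to go: {0,4,6,7,10} 5  {0,5,7,9,10} 30  {0,5,8,9,10} 60  {0,6,7,8,10} 20  {0,6,7,9,10} 20  {0,7,8,9,10} 60  {3,4,6,7,10} 1  {4,6,7,8,10} 5  {4,6,7,9,10} 5  {5,6,7,9,10} 10  {5,7,8,9,10} 30  {6,7,8,9,10} 20
  6 to go: {0,3,4,6,7,10} 6  {0,4,6,7,8,10} 30  {0,4,6,7,9,10} 30  {0,5,6,7,9,10} 60  {0,5,7,8,9,10} 180  {0,6,7,8,9,10} 120  {2,3,4,6,7,10} 1  {3,4,6,7,8,10} 6  {3,4,6,7,9,10} 6  {4,5,6,7,9,10} 15  {4,6,7,8,9,10} 30  {5,6,7,8,9,10} 60
  7 to go: {0,2,3,4,6,7,10} 7  {0,3,4,6,7,8,10} 42  {0,3,4,6,7,9,10} 42  {0,4,5,6,7,9,10} 105  {0,4,6,7,8,9,10} 210  {0,5,6,7,8,9,10} 420  {1,2,3,4,6,7,10} 1  {2,3,4,6,7,8,10} 7  {2,3,4,6,7,9,10} 7  {3,4,5,6,7,9,10} 21  {3,4,6,7,8,9,10} 42  {4,5,6,7,8,9,10} 105
  8 to go: {0,1,2,3,4,6,7,10} 8  {0,2,3,4,6,7,8,10} 56  {0,2,3,4,6,7,9,10} 56  {0,3,4,5,6,7,9,10} 168  {0,3,4,6,7,8,9,10} 336  {0,4,5,6,7,8,9,10} 840  {1,2,3,4,6,7,8,10} 8  {1,2,3,4,6,7,9,10} 8  {2,3,4,5,6,7,9,10} 28  {2,3,4,6,7,8,9,10} 56  {3,4,5,6,7,8,9,10} 168
  9 to go: {0,1,2,3,4,6,7,8,10} 72  {0,1,2,3,4,6,7,9,10} 72  {0,2,3,4,5,6,7,9,10} 252  {0,2,3,4,6,7,8,9,10} 504  {0,3,4,5,6,7,8,9,10} 1512  {1,2,3,4,5,6,7,9,10} 36  {1,2,3,4,6,7,8,9,10} 72  {2,3,4,5,6,7,8,9,10} 252
  if 0:x drops first: 360 orders
  if 1:y drops first: 2520 orders
  if 5:b drops first: 720 orders
  if 8:a drops first: 360 orders
heap linearizations: 3960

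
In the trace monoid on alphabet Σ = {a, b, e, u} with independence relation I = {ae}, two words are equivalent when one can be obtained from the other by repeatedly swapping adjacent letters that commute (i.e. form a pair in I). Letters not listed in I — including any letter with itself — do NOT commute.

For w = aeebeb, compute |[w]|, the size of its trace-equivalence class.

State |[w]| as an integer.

#0=a has no predecessor
#1=e has no predecessor
#2=e depends on [1:e]
#3=b depends on [0:a, 2:e]
#4=e depends on [3:b]
#5=b depends on [4:e]
sources: [0:a, 1:e]
N(rest) = Σ N(rest − s) over sources s of rest; N(one piece) = 1:
  size 1 → [5]=1
  size 2 → [4,5]=1
  size 3 → [3,4,5]=1
  size 4 → [0,3,4,5]=1  [2,3,4,5]=1
  first=0(a) contributes 1
  first=1(e) contributes 2
|[w]| = 3

3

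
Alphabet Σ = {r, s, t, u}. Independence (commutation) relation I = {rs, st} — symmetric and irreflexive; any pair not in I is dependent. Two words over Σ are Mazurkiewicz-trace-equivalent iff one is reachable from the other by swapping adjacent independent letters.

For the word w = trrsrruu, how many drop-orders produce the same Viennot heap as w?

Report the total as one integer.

6

piece 0:t — minimal
piece 1:r rests on {0:t}
piece 2:r rests on {1:r}
piece 3:s — minimal
piece 4:r rests on {2:r}
piece 5:r rests on {4:r}
piece 6:u rests on {3:s, 5:r}
piece 7:u rests on {6:u}
minimal pieces: {0:t, 3:s}
ways to finish when only these pieces remain (= sum over removing one remaining piece with nothing left below it):
  1 left: {7}→1
  2 left: {6,7}→1
  3 left: {3,6,7}→1  {5,6,7}→1
  4 left: {3,5,6,7}→2  {4,5,6,7}→1
  5 left: {2,4,5,6,7}→1  {3,4,5,6,7}→3
  6 left: {1,2,4,5,6,7}→1  {2,3,4,5,6,7}→4
  placing 0:t first → 5 extensions
  placing 3:s first → 1 extensions
total linear extensions = 6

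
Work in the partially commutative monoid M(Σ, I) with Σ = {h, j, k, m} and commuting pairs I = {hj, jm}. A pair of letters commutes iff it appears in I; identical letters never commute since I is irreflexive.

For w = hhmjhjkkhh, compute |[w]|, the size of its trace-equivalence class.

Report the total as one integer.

15

piece 0:h — minimal
piece 1:h rests on {0:h}
piece 2:m rests on {1:h}
piece 3:j — minimal
piece 4:h rests on {2:m}
piece 5:j rests on {3:j}
piece 6:k rests on {4:h, 5:j}
piece 7:k rests on {6:k}
piece 8:h rests on {7:k}
piece 9:h rests on {8:h}
minimal pieces: {0:h, 3:j}
ways to finish when only these pieces remain (= sum over removing one remaining piece with nothing left below it):
  1 left: {9}→1
  2 left: {8,9}→1
  3 left: {7,8,9}→1
  4 left: {6,7,8,9}→1
  5 left: {4,6,7,8,9}→1  {5,6,7,8,9}→1
  6 left: {2,4,6,7,8,9}→1  {3,5,6,7,8,9}→1  {4,5,6,7,8,9}→2
  7 left: {1,2,4,6,7,8,9}→1  {2,4,5,6,7,8,9}→3  {3,4,5,6,7,8,9}→3
  8 left: {0,1,2,4,6,7,8,9}→1  {1,2,4,5,6,7,8,9}→4  {2,3,4,5,6,7,8,9}→6
  placing 0:h first → 10 extensions
  placing 3:j first → 5 extensions
total linear extensions = 15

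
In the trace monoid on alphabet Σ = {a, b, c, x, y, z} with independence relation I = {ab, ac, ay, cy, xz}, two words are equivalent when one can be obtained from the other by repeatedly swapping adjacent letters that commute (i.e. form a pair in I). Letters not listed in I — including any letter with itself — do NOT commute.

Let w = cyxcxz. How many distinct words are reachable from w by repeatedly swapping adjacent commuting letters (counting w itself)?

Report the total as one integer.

4

piece 0:c — minimal
piece 1:y — minimal
piece 2:x rests on {0:c, 1:y}
piece 3:c rests on {2:x}
piece 4:x rests on {3:c}
piece 5:z rests on {3:c}
minimal pieces: {0:c, 1:y}
ways to finish when only these pieces remain (= sum over removing one remaining piece with nothing left below it):
  1 left: {4}→1  {5}→1
  2 left: {4,5}→2
  3 left: {3,4,5}→2
  4 left: {2,3,4,5}→2
  placing 0:c first → 2 extensions
  placing 1:y first → 2 extensions
total linear extensions = 4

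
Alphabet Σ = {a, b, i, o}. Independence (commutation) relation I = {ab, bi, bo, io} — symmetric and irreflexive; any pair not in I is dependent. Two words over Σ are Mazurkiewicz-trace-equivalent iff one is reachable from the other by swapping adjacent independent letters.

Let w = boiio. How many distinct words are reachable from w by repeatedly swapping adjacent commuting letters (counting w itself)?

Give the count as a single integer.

30

0(b) covers ∅
1(o) covers ∅
2(i) covers ∅
3(i) covers 2:i
4(o) covers 1:o
floor of heap: 0:b, 1:o, 2:i
completions by unplaced set U, small U first (add the entries for U minus each lowest piece of U):
  |U|=1: {0}:1  {3}:1  {4}:1
  |U|=2: {0,3}:2  {0,4}:2  {1,4}:1  {2,3}:1  {3,4}:2
  |U|=3: {0,1,4}:3  {0,2,3}:3  {0,3,4}:6  {1,3,4}:3  {2,3,4}:3
  start at 0(b): 6
  start at 1(o): 12
  start at 2(i): 12
sum over floor = 30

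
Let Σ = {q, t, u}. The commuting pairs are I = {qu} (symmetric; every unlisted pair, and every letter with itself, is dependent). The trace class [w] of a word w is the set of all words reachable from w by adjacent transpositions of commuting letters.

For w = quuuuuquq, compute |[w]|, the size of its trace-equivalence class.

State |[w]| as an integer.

piece 0:q — minimal
piece 1:u — minimal
piece 2:u rests on {1:u}
piece 3:u rests on {2:u}
piece 4:u rests on {3:u}
piece 5:u rests on {4:u}
piece 6:q rests on {0:q}
piece 7:u rests on {5:u}
piece 8:q rests on {6:q}
minimal pieces: {0:q, 1:u}
ways to finish when only these pieces remain (= sum over removing one remaining piece with nothing left below it):
  1 left: {7}→1  {8}→1
  2 left: {5,7}→1  {6,8}→1  {7,8}→2
  3 left: {0,6,8}→1  {4,5,7}→1  {5,7,8}→3  {6,7,8}→3
  4 left: {0,6,7,8}→4  {3,4,5,7}→1  {4,5,7,8}→4  {5,6,7,8}→6
  5 left: {0,5,6,7,8}→10  {2,3,4,5,7}→1  {3,4,5,7,8}→5  {4,5,6,7,8}→10
  6 left: {0,4,5,6,7,8}→20  {1,2,3,4,5,7}→1  {2,3,4,5,7,8}→6  {3,4,5,6,7,8}→15
  7 left: {0,3,4,5,6,7,8}→35  {1,2,3,4,5,7,8}→7  {2,3,4,5,6,7,8}→21
  placing 0:q first → 28 extensions
  placing 1:u first → 56 extensions
total linear extensions = 84

84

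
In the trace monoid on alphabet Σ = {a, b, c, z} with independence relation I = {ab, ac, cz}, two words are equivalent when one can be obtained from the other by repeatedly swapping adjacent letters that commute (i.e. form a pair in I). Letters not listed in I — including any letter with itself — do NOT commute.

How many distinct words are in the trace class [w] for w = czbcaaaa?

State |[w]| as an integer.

#0=c has no predecessor
#1=z has no predecessor
#2=b depends on [0:c, 1:z]
#3=c depends on [2:b]
#4=a depends on [1:z]
#5=a depends on [4:a]
#6=a depends on [5:a]
#7=a depends on [6:a]
sources: [0:c, 1:z]
N(rest) = Σ N(rest − s) over sources s of rest; N(one piece) = 1:
  size 1 → [3]=1  [7]=1
  size 2 → [2,3]=1  [3,7]=2  [6,7]=1
  size 3 → [0,2,3]=1  [2,3,7]=3  [3,6,7]=3  [5,6,7]=1
  size 4 → [0,2,3,7]=4  [2,3,6,7]=6  [3,5,6,7]=4  [4,5,6,7]=1
  size 5 → [0,2,3,6,7]=10  [2,3,5,6,7]=10  [3,4,5,6,7]=5
  size 6 → [0,2,3,5,6,7]=20  [2,3,4,5,6,7]=15
  first=0(c) contributes 15
  first=1(z) contributes 35
|[w]| = 50

50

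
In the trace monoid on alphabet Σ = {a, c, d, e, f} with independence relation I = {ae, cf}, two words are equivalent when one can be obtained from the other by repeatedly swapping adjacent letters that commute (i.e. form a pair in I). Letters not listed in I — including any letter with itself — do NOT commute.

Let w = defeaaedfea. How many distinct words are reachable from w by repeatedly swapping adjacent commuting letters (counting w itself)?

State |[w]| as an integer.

piece 0:d — minimal
piece 1:e rests on {0:d}
piece 2:f rests on {1:e}
piece 3:e rests on {2:f}
piece 4:a rests on {2:f}
piece 5:a rests on {4:a}
piece 6:e rests on {3:e}
piece 7:d rests on {5:a, 6:e}
piece 8:f rests on {7:d}
piece 9:e rests on {8:f}
piece 10:a rests on {8:f}
minimal pieces: {0:d}
ways to finish when only these pieces remain (= sum over removing one remaining piece with nothing left below it):
  1 left: {9}→1  {10}→1
  2 left: {9,10}→2
  3 left: {8,9,10}→2
  4 left: {7,8,9,10}→2
  5 left: {5,7,8,9,10}→2  {6,7,8,9,10}→2
  6 left: {3,6,7,8,9,10}→2  {4,5,7,8,9,10}→2  {5,6,7,8,9,10}→4
  7 left: {3,5,6,7,8,9,10}→6  {4,5,6,7,8,9,10}→6
  8 left: {3,4,5,6,7,8,9,10}→12
  9 left: {2,3,4,5,6,7,8,9,10}→12
  placing 0:d first → 12 extensions

12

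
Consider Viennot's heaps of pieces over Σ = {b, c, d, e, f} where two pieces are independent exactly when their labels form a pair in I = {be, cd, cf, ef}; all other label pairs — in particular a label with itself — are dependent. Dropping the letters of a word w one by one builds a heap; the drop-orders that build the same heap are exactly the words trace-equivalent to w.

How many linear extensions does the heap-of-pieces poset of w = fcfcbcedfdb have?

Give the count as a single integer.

6

0(f) covers ∅
1(c) covers ∅
2(f) covers 0:f
3(c) covers 1:c
4(b) covers 2:f, 3:c
5(c) covers 4:b
6(e) covers 5:c
7(d) covers 6:e
8(f) covers 7:d
9(d) covers 8:f
10(b) covers 9:d
floor of heap: 0:f, 1:c
completions by unplaced set U, small U first (add the entries for U minus each lowest piece of U):
  |U|=1: {10}:1
  |U|=2: {9,10}:1
  |U|=3: {8,9,10}:1
  |U|=4: {7,8,9,10}:1
  |U|=5: {6,7,8,9,10}:1
  |U|=6: {5,6,7,8,9,10}:1
  |U|=7: {4,5,6,7,8,9,10}:1
  |U|=8: {2,4,5,6,7,8,9,10}:1  {3,4,5,6,7,8,9,10}:1
  |U|=9: {0,2,4,5,6,7,8,9,10}:1  {1,3,4,5,6,7,8,9,10}:1  {2,3,4,5,6,7,8,9,10}:2
  start at 0(f): 3
  start at 1(c): 3
sum over floor = 6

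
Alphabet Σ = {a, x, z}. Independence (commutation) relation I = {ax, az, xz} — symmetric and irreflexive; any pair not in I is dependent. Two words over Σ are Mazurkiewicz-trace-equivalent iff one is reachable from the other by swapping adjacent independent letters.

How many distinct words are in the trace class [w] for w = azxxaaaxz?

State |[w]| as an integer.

piece 0:a — minimal
piece 1:z — minimal
piece 2:x — minimal
piece 3:x rests on {2:x}
piece 4:a rests on {0:a}
piece 5:a rests on {4:a}
piece 6:a rests on {5:a}
piece 7:x rests on {3:x}
piece 8:z rests on {1:z}
minimal pieces: {0:a, 1:z, 2:x}
ways to finish when only these pieces remain (= sum over removing one remaining piece with nothing left below it):
  1 left: {6}→1  {7}→1  {8}→1
  2 left: {1,8}→1  {3,7}→1  {5,6}→1  {6,7}→2  {6,8}→2  {7,8}→2
  3 left: {1,6,8}→3  {1,7,8}→3  {2,3,7}→1  {3,6,7}→3  {3,7,8}→3  {4,5,6}→1  {5,6,7}→3  {5,6,8}→3  {6,7,8}→6
  4 left: {0,4,5,6}→1  {1,3,7,8}→6  {1,5,6,8}→6  {1,6,7,8}→12  {2,3,6,7}→4  {2,3,7,8}→4  {3,5,6,7}→6  {3,6,7,8}→12  {4,5,6,7}→4  {4,5,6,8}→4  {5,6,7,8}→12
  5 left: {0,4,5,6,7}→5  {0,4,5,6,8}→5  {1,2,3,7,8}→10  {1,3,6,7,8}→30  {1,4,5,6,8}→10  {1,5,6,7,8}→30  {2,3,5,6,7}→10  {2,3,6,7,8}→20  {3,4,5,6,7}→10  {3,5,6,7,8}→30  {4,5,6,7,8}→20
  6 left: {0,1,4,5,6,8}→15  {0,3,4,5,6,7}→15  {0,4,5,6,7,8}→30  {1,2,3,6,7,8}→60  {1,3,5,6,7,8}→90  {1,4,5,6,7,8}→60  {2,3,4,5,6,7}→20  {2,3,5,6,7,8}→60  {3,4,5,6,7,8}→60
  7 left: {0,1,4,5,6,7,8}→105  {0,2,3,4,5,6,7}→35  {0,3,4,5,6,7,8}→105  {1,2,3,5,6,7,8}→210  {1,3,4,5,6,7,8}→210  {2,3,4,5,6,7,8}→140
  placing 0:a first → 560 extensions
  placing 1:z first → 280 extensions
  placing 2:x first → 420 extensions
total linear extensions = 1260

1260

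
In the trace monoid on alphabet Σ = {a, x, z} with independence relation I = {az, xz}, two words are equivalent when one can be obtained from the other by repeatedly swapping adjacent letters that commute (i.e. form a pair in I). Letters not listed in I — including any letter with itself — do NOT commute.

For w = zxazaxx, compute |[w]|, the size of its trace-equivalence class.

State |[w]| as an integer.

21

#0=z has no predecessor
#1=x has no predecessor
#2=a depends on [1:x]
#3=z depends on [0:z]
#4=a depends on [2:a]
#5=x depends on [4:a]
#6=x depends on [5:x]
sources: [0:z, 1:x]
N(rest) = Σ N(rest − s) over sources s of rest; N(one piece) = 1:
  size 1 → [3]=1  [6]=1
  size 2 → [0,3]=1  [3,6]=2  [5,6]=1
  size 3 → [0,3,6]=3  [3,5,6]=3  [4,5,6]=1
  size 4 → [0,3,5,6]=6  [2,4,5,6]=1  [3,4,5,6]=4
  size 5 → [0,3,4,5,6]=10  [1,2,4,5,6]=1  [2,3,4,5,6]=5
  first=0(z) contributes 6
  first=1(x) contributes 15
|[w]| = 21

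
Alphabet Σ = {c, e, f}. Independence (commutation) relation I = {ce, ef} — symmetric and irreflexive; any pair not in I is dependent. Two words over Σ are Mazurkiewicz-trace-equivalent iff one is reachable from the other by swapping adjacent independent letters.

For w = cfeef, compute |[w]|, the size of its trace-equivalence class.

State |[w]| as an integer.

piece 0:c — minimal
piece 1:f rests on {0:c}
piece 2:e — minimal
piece 3:e rests on {2:e}
piece 4:f rests on {1:f}
minimal pieces: {0:c, 2:e}
ways to finish when only these pieces remain (= sum over removing one remaining piece with nothing left below it):
  1 left: {3}→1  {4}→1
  2 left: {1,4}→1  {2,3}→1  {3,4}→2
  3 left: {0,1,4}→1  {1,3,4}→3  {2,3,4}→3
  placing 0:c first → 6 extensions
  placing 2:e first → 4 extensions
total linear extensions = 10

10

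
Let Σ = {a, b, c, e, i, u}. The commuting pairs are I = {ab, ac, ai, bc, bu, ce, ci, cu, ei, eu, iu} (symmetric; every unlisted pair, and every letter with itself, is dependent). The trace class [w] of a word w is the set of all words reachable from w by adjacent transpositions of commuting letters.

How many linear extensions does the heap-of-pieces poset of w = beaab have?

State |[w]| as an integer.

0(b) covers ∅
1(e) covers 0:b
2(a) covers 1:e
3(a) covers 2:a
4(b) covers 1:e
floor of heap: 0:b
completions by unplaced set U, small U first (add the entries for U minus each lowest piece of U):
  |U|=1: {3}:1  {4}:1
  |U|=2: {2,3}:1  {3,4}:2
  |U|=3: {2,3,4}:3
  start at 0(b): 3

3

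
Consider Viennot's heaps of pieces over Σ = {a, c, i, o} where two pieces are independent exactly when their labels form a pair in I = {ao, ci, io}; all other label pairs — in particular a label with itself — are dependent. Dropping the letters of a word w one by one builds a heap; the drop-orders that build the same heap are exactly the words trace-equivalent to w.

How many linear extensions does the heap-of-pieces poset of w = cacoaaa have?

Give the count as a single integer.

4

0(c) covers ∅
1(a) covers 0:c
2(c) covers 1:a
3(o) covers 2:c
4(a) covers 2:c
5(a) covers 4:a
6(a) covers 5:a
floor of heap: 0:c
completions by unplaced set U, small U first (add the entries for U minus each lowest piece of U):
  |U|=1: {3}:1  {6}:1
  |U|=2: {3,6}:2  {5,6}:1
  |U|=3: {3,5,6}:3  {4,5,6}:1
  |U|=4: {3,4,5,6}:4
  |U|=5: {2,3,4,5,6}:4
  start at 0(c): 4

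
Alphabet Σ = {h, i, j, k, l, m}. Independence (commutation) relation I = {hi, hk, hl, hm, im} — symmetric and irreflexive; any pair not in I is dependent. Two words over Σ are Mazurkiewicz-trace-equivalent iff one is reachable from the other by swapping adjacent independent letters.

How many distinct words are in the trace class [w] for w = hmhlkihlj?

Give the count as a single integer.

0(h) covers ∅
1(m) covers ∅
2(h) covers 0:h
3(l) covers 1:m
4(k) covers 3:l
5(i) covers 4:k
6(h) covers 2:h
7(l) covers 5:i
8(j) covers 6:h, 7:l
floor of heap: 0:h, 1:m
completions by unplaced set U, small U first (add the entries for U minus each lowest piece of U):
  |U|=1: {8}:1
  |U|=2: {6,8}:1  {7,8}:1
  |U|=3: {2,6,8}:1  {5,7,8}:1  {6,7,8}:2
  |U|=4: {0,2,6,8}:1  {2,6,7,8}:3  {4,5,7,8}:1  {5,6,7,8}:3
  |U|=5: {0,2,6,7,8}:4  {2,5,6,7,8}:6  {3,4,5,7,8}:1  {4,5,6,7,8}:4
  |U|=6: {0,2,5,6,7,8}:10  {1,3,4,5,7,8}:1  {2,4,5,6,7,8}:10  {3,4,5,6,7,8}:5
  |U|=7: {0,2,4,5,6,7,8}:20  {1,3,4,5,6,7,8}:6  {2,3,4,5,6,7,8}:15
  start at 0(h): 21
  start at 1(m): 35
sum over floor = 56

56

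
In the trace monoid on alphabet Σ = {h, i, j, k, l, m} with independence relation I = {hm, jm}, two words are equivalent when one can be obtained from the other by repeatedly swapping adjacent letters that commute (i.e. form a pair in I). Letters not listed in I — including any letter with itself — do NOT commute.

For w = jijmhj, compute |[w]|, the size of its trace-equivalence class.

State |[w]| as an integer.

piece 0:j — minimal
piece 1:i rests on {0:j}
piece 2:j rests on {1:i}
piece 3:m rests on {1:i}
piece 4:h rests on {2:j}
piece 5:j rests on {4:h}
minimal pieces: {0:j}
ways to finish when only these pieces remain (= sum over removing one remaining piece with nothing left below it):
  1 left: {3}→1  {5}→1
  2 left: {3,5}→2  {4,5}→1
  3 left: {2,4,5}→1  {3,4,5}→3
  4 left: {2,3,4,5}→4
  placing 0:j first → 4 extensions

4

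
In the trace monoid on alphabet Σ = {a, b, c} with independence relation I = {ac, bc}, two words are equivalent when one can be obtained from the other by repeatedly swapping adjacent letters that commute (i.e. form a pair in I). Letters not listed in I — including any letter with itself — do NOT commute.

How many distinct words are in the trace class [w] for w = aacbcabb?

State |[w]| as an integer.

#0=a has no predecessor
#1=a depends on [0:a]
#2=c has no predecessor
#3=b depends on [1:a]
#4=c depends on [2:c]
#5=a depends on [3:b]
#6=b depends on [5:a]
#7=b depends on [6:b]
sources: [0:a, 2:c]
N(rest) = Σ N(rest − s) over sources s of rest; N(one piece) = 1:
  size 1 → [4]=1  [7]=1
  size 2 → [2,4]=1  [4,7]=2  [6,7]=1
  size 3 → [2,4,7]=3  [4,6,7]=3  [5,6,7]=1
  size 4 → [2,4,6,7]=6  [3,5,6,7]=1  [4,5,6,7]=4
  size 5 → [1,3,5,6,7]=1  [2,4,5,6,7]=10  [3,4,5,6,7]=5
  size 6 → [0,1,3,5,6,7]=1  [1,3,4,5,6,7]=6  [2,3,4,5,6,7]=15
  first=0(a) contributes 21
  first=2(c) contributes 7
|[w]| = 28

28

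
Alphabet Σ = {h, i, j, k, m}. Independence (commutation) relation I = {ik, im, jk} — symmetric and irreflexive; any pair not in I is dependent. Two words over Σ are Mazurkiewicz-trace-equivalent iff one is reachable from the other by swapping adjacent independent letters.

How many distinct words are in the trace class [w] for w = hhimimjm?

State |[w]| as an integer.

piece 0:h — minimal
piece 1:h rests on {0:h}
piece 2:i rests on {1:h}
piece 3:m rests on {1:h}
piece 4:i rests on {2:i}
piece 5:m rests on {3:m}
piece 6:j rests on {4:i, 5:m}
piece 7:m rests on {6:j}
minimal pieces: {0:h}
ways to finish when only these pieces remain (= sum over removing one remaining piece with nothing left below it):
  1 left: {7}→1
  2 left: {6,7}→1
  3 left: {4,6,7}→1  {5,6,7}→1
  4 left: {2,4,6,7}→1  {3,5,6,7}→1  {4,5,6,7}→2
  5 left: {2,4,5,6,7}→3  {3,4,5,6,7}→3
  6 left: {2,3,4,5,6,7}→6
  placing 0:h first → 6 extensions

6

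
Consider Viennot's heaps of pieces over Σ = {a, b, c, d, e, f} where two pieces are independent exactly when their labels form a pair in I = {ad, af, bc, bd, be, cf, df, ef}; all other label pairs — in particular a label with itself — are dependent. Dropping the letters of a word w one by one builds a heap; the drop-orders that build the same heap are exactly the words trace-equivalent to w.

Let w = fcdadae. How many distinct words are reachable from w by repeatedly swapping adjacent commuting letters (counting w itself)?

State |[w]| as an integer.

drop 0:f onto floor
drop 1:c onto floor
drop 2:d onto {1:c}
drop 3:a onto {1:c}
drop 4:d onto {2:d}
drop 5:a onto {3:a}
drop 6:e onto {4:d, 5:a}
ground layer = {0:f, 1:c}
drop-orders for the pieces not yet dropped (sum over which currently-grounded one goes next):
  1 to go: {0} 1  {6} 1
  2 to go: {0,6} 2  {4,6} 1  {5,6} 1
  3 to go: {0,4,6} 3  {0,5,6} 3  {2,4,6} 1  {3,5,6} 1  {4,5,6} 2
  4 to go: {0,2,4,6} 4  {0,3,5,6} 4  {0,4,5,6} 8  {2,4,5,6} 3  {3,4,5,6} 3
  5 to go: {0,2,4,5,6} 15  {0,3,4,5,6} 15  {2,3,4,5,6} 6
  if 0:f drops first: 6 orders
  if 1:c drops first: 36 orders
heap linearizations: 42

42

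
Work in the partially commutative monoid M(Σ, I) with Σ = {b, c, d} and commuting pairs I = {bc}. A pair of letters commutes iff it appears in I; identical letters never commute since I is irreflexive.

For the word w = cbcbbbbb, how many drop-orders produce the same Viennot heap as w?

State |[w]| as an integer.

0(c) covers ∅
1(b) covers ∅
2(c) covers 0:c
3(b) covers 1:b
4(b) covers 3:b
5(b) covers 4:b
6(b) covers 5:b
7(b) covers 6:b
floor of heap: 0:c, 1:b
completions by unplaced set U, small U first (add the entries for U minus each lowest piece of U):
  |U|=1: {2}:1  {7}:1
  |U|=2: {0,2}:1  {2,7}:2  {6,7}:1
  |U|=3: {0,2,7}:3  {2,6,7}:3  {5,6,7}:1
  |U|=4: {0,2,6,7}:6  {2,5,6,7}:4  {4,5,6,7}:1
  |U|=5: {0,2,5,6,7}:10  {2,4,5,6,7}:5  {3,4,5,6,7}:1
  |U|=6: {0,2,4,5,6,7}:15  {1,3,4,5,6,7}:1  {2,3,4,5,6,7}:6
  start at 0(c): 7
  start at 1(b): 21
sum over floor = 28

28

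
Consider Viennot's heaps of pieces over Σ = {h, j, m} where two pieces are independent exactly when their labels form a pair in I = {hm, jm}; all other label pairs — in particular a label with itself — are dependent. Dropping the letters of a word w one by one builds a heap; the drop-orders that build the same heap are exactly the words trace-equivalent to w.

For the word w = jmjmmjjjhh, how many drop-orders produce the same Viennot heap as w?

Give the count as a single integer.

#0=j has no predecessor
#1=m has no predecessor
#2=j depends on [0:j]
#3=m depends on [1:m]
#4=m depends on [3:m]
#5=j depends on [2:j]
#6=j depends on [5:j]
#7=j depends on [6:j]
#8=h depends on [7:j]
#9=h depends on [8:h]
sources: [0:j, 1:m]
N(rest) = Σ N(rest − s) over sources s of rest; N(one piece) = 1:
  size 1 → [4]=1  [9]=1
  size 2 → [3,4]=1  [4,9]=2  [8,9]=1
  size 3 → [1,3,4]=1  [3,4,9]=3  [4,8,9]=3  [7,8,9]=1
  size 4 → [1,3,4,9]=4  [3,4,8,9]=6  [4,7,8,9]=4  [6,7,8,9]=1
  size 5 → [1,3,4,8,9]=10  [3,4,7,8,9]=10  [4,6,7,8,9]=5  [5,6,7,8,9]=1
  size 6 → [1,3,4,7,8,9]=20  [2,5,6,7,8,9]=1  [3,4,6,7,8,9]=15  [4,5,6,7,8,9]=6
  size 7 → [0,2,5,6,7,8,9]=1  [1,3,4,6,7,8,9]=35  [2,4,5,6,7,8,9]=7  [3,4,5,6,7,8,9]=21
  size 8 → [0,2,4,5,6,7,8,9]=8  [1,3,4,5,6,7,8,9]=56  [2,3,4,5,6,7,8,9]=28
  first=0(j) contributes 84
  first=1(m) contributes 36
|[w]| = 120

120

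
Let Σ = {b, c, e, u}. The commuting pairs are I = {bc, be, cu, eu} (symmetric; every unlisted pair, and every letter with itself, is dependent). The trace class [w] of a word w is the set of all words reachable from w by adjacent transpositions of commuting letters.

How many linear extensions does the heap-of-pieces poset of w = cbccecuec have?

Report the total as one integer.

36

#0=c has no predecessor
#1=b has no predecessor
#2=c depends on [0:c]
#3=c depends on [2:c]
#4=e depends on [3:c]
#5=c depends on [4:e]
#6=u depends on [1:b]
#7=e depends on [5:c]
#8=c depends on [7:e]
sources: [0:c, 1:b]
N(rest) = Σ N(rest − s) over sources s of rest; N(one piece) = 1:
  size 1 → [6]=1  [8]=1
  size 2 → [1,6]=1  [6,8]=2  [7,8]=1
  size 3 → [1,6,8]=3  [5,7,8]=1  [6,7,8]=3
  size 4 → [1,6,7,8]=6  [4,5,7,8]=1  [5,6,7,8]=4
  size 5 → [1,5,6,7,8]=10  [3,4,5,7,8]=1  [4,5,6,7,8]=5
  size 6 → [1,4,5,6,7,8]=15  [2,3,4,5,7,8]=1  [3,4,5,6,7,8]=6
  size 7 → [0,2,3,4,5,7,8]=1  [1,3,4,5,6,7,8]=21  [2,3,4,5,6,7,8]=7
  first=0(c) contributes 28
  first=1(b) contributes 8
|[w]| = 36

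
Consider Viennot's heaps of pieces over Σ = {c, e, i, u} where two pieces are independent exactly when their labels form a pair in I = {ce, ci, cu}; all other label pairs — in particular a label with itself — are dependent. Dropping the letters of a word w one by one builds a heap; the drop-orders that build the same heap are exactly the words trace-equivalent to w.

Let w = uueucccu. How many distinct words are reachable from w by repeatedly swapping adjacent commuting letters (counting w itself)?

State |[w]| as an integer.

56

piece 0:u — minimal
piece 1:u rests on {0:u}
piece 2:e rests on {1:u}
piece 3:u rests on {2:e}
piece 4:c — minimal
piece 5:c rests on {4:c}
piece 6:c rests on {5:c}
piece 7:u rests on {3:u}
minimal pieces: {0:u, 4:c}
ways to finish when only these pieces remain (= sum over removing one remaining piece with nothing left below it):
  1 left: {6}→1  {7}→1
  2 left: {3,7}→1  {5,6}→1  {6,7}→2
  3 left: {2,3,7}→1  {3,6,7}→3  {4,5,6}→1  {5,6,7}→3
  4 left: {1,2,3,7}→1  {2,3,6,7}→4  {3,5,6,7}→6  {4,5,6,7}→4
  5 left: {0,1,2,3,7}→1  {1,2,3,6,7}→5  {2,3,5,6,7}→10  {3,4,5,6,7}→10
  6 left: {0,1,2,3,6,7}→6  {1,2,3,5,6,7}→15  {2,3,4,5,6,7}→20
  placing 0:u first → 35 extensions
  placing 4:c first → 21 extensions
total linear extensions = 56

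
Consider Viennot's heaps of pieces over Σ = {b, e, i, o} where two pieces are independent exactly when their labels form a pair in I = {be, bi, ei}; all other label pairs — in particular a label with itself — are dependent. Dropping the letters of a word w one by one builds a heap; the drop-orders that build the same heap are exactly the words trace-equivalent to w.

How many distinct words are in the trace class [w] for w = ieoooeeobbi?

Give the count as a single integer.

6

0(i) covers ∅
1(e) covers ∅
2(o) covers 0:i, 1:e
3(o) covers 2:o
4(o) covers 3:o
5(e) covers 4:o
6(e) covers 5:e
7(o) covers 6:e
8(b) covers 7:o
9(b) covers 8:b
10(i) covers 7:o
floor of heap: 0:i, 1:e
completions by unplaced set U, small U first (add the entries for U minus each lowest piece of U):
  |U|=1: {9}:1  {10}:1
  |U|=2: {8,9}:1  {9,10}:2
  |U|=3: {8,9,10}:3
  |U|=4: {7,8,9,10}:3
  |U|=5: {6,7,8,9,10}:3
  |U|=6: {5,6,7,8,9,10}:3
  |U|=7: {4,5,6,7,8,9,10}:3
  |U|=8: {3,4,5,6,7,8,9,10}:3
  |U|=9: {2,3,4,5,6,7,8,9,10}:3
  start at 0(i): 3
  start at 1(e): 3
sum over floor = 6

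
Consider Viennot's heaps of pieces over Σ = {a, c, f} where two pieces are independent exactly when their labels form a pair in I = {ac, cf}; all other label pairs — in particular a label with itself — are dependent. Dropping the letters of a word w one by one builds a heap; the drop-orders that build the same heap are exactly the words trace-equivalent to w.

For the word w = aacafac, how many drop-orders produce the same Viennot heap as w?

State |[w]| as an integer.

21

drop 0:a onto floor
drop 1:a onto {0:a}
drop 2:c onto floor
drop 3:a onto {1:a}
drop 4:f onto {3:a}
drop 5:a onto {4:f}
drop 6:c onto {2:c}
ground layer = {0:a, 2:c}
drop-orders for the pieces not yet dropped (sum over which currently-grounded one goes next):
  1 to go: {5} 1  {6} 1
  2 to go: {2,6} 1  {4,5} 1  {5,6} 2
  3 to go: {2,5,6} 3  {3,4,5} 1  {4,5,6} 3
  4 to go: {1,3,4,5} 1  {2,4,5,6} 6  {3,4,5,6} 4
  5 to go: {0,1,3,4,5} 1  {1,3,4,5,6} 5  {2,3,4,5,6} 10
  if 0:a drops first: 15 orders
  if 2:c drops first: 6 orders
heap linearizations: 21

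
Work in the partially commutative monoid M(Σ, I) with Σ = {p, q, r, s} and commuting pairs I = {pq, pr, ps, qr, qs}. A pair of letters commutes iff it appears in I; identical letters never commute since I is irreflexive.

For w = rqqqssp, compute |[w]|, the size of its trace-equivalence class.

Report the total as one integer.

140

piece 0:r — minimal
piece 1:q — minimal
piece 2:q rests on {1:q}
piece 3:q rests on {2:q}
piece 4:s rests on {0:r}
piece 5:s rests on {4:s}
piece 6:p — minimal
minimal pieces: {0:r, 1:q, 6:p}
ways to finish when only these pieces remain (= sum over removing one remaining piece with nothing left below it):
  1 left: {3}→1  {5}→1  {6}→1
  2 left: {2,3}→1  {3,5}→2  {3,6}→2  {4,5}→1  {5,6}→2
  3 left: {0,4,5}→1  {1,2,3}→1  {2,3,5}→3  {2,3,6}→3  {3,4,5}→3  {3,5,6}→6  {4,5,6}→3
  4 left: {0,3,4,5}→4  {0,4,5,6}→4  {1,2,3,5}→4  {1,2,3,6}→4  {2,3,4,5}→6  {2,3,5,6}→12  {3,4,5,6}→12
  5 left: {0,2,3,4,5}→10  {0,3,4,5,6}→20  {1,2,3,4,5}→10  {1,2,3,5,6}→20  {2,3,4,5,6}→30
  placing 0:r first → 60 extensions
  placing 1:q first → 60 extensions
  placing 6:p first → 20 extensions
total linear extensions = 140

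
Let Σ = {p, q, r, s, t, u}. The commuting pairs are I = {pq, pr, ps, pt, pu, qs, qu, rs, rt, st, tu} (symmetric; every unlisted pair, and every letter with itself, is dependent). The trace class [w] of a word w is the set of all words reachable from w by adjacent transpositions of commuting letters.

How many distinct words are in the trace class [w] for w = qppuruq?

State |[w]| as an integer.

#0=q has no predecessor
#1=p has no predecessor
#2=p depends on [1:p]
#3=u has no predecessor
#4=r depends on [0:q, 3:u]
#5=u depends on [4:r]
#6=q depends on [4:r]
sources: [0:q, 1:p, 3:u]
N(rest) = Σ N(rest − s) over sources s of rest; N(one piece) = 1:
  size 1 → [2]=1  [5]=1  [6]=1
  size 2 → [1,2]=1  [2,5]=2  [2,6]=2  [5,6]=2
  size 3 → [1,2,5]=3  [1,2,6]=3  [2,5,6]=6  [4,5,6]=2
  size 4 → [0,4,5,6]=2  [1,2,5,6]=12  [2,4,5,6]=8  [3,4,5,6]=2
  size 5 → [0,2,4,5,6]=10  [0,3,4,5,6]=4  [1,2,4,5,6]=20  [2,3,4,5,6]=10
  first=0(q) contributes 30
  first=1(p) contributes 24
  first=3(u) contributes 30
|[w]| = 84

84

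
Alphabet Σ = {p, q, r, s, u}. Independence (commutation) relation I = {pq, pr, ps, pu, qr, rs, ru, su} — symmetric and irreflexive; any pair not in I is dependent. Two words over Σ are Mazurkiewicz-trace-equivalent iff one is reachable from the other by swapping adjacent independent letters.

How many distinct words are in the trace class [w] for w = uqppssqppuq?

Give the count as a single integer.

330

#0=u has no predecessor
#1=q depends on [0:u]
#2=p has no predecessor
#3=p depends on [2:p]
#4=s depends on [1:q]
#5=s depends on [4:s]
#6=q depends on [5:s]
#7=p depends on [3:p]
#8=p depends on [7:p]
#9=u depends on [6:q]
#10=q depends on [9:u]
sources: [0:u, 2:p]
N(rest) = Σ N(rest − s) over sources s of rest; N(one piece) = 1:
  size 1 → [8]=1  [10]=1
  size 2 → [7,8]=1  [8,10]=2  [9,10]=1
  size 3 → [3,7,8]=1  [6,9,10]=1  [7,8,10]=3  [8,9,10]=3
  size 4 → [2,3,7,8]=1  [3,7,8,10]=4  [5,6,9,10]=1  [6,8,9,10]=4  [7,8,9,10]=6
  size 5 → [2,3,7,8,10]=5  [3,7,8,9,10]=10  [4,5,6,9,10]=1  [5,6,8,9,10]=5  [6,7,8,9,10]=10
  size 6 → [1,4,5,6,9,10]=1  [2,3,7,8,9,10]=15  [3,6,7,8,9,10]=20  [4,5,6,8,9,10]=6  [5,6,7,8,9,10]=15
  size 7 → [0,1,4,5,6,9,10]=1  [1,4,5,6,8,9,10]=7  [2,3,6,7,8,9,10]=35  [3,5,6,7,8,9,10]=35  [4,5,6,7,8,9,10]=21
  size 8 → [0,1,4,5,6,8,9,10]=8  [1,4,5,6,7,8,9,10]=28  [2,3,5,6,7,8,9,10]=70  [3,4,5,6,7,8,9,10]=56
  size 9 → [0,1,4,5,6,7,8,9,10]=36  [1,3,4,5,6,7,8,9,10]=84  [2,3,4,5,6,7,8,9,10]=126
  first=0(u) contributes 210
  first=2(p) contributes 120
|[w]| = 330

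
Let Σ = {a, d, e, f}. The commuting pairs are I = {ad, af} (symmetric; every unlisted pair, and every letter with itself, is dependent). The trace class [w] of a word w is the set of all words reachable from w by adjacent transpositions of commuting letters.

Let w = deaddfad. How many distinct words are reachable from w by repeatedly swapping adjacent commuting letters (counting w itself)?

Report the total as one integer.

15

0(d) covers ∅
1(e) covers 0:d
2(a) covers 1:e
3(d) covers 1:e
4(d) covers 3:d
5(f) covers 4:d
6(a) covers 2:a
7(d) covers 5:f
floor of heap: 0:d
completions by unplaced set U, small U first (add the entries for U minus each lowest piece of U):
  |U|=1: {6}:1  {7}:1
  |U|=2: {2,6}:1  {5,7}:1  {6,7}:2
  |U|=3: {2,6,7}:3  {4,5,7}:1  {5,6,7}:3
  |U|=4: {2,5,6,7}:6  {3,4,5,7}:1  {4,5,6,7}:4
  |U|=5: {2,4,5,6,7}:10  {3,4,5,6,7}:5
  |U|=6: {2,3,4,5,6,7}:15
  start at 0(d): 15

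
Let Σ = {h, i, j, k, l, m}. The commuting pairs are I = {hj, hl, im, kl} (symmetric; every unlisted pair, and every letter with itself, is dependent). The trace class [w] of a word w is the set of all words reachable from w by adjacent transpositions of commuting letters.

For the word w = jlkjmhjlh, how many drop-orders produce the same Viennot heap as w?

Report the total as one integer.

12

0(j) covers ∅
1(l) covers 0:j
2(k) covers 0:j
3(j) covers 1:l, 2:k
4(m) covers 3:j
5(h) covers 4:m
6(j) covers 4:m
7(l) covers 6:j
8(h) covers 5:h
floor of heap: 0:j
completions by unplaced set U, small U first (add the entries for U minus each lowest piece of U):
  |U|=1: {7}:1  {8}:1
  |U|=2: {5,8}:1  {6,7}:1  {7,8}:2
  |U|=3: {5,7,8}:3  {6,7,8}:3
  |U|=4: {5,6,7,8}:6
  |U|=5: {4,5,6,7,8}:6
  |U|=6: {3,4,5,6,7,8}:6
  |U|=7: {1,3,4,5,6,7,8}:6  {2,3,4,5,6,7,8}:6
  start at 0(j): 12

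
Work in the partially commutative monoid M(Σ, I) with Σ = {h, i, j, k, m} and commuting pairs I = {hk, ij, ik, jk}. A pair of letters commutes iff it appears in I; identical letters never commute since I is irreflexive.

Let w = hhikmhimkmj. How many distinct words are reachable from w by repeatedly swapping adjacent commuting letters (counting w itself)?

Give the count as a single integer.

drop 0:h onto floor
drop 1:h onto {0:h}
drop 2:i onto {1:h}
drop 3:k onto floor
drop 4:m onto {2:i, 3:k}
drop 5:h onto {4:m}
drop 6:i onto {5:h}
drop 7:m onto {6:i}
drop 8:k onto {7:m}
drop 9:m onto {8:k}
drop 10:j onto {9:m}
ground layer = {0:h, 3:k}
drop-orders for the pieces not yet dropped (sum over which currently-grounded one goes next):
  1 to go: {10} 1
  2 to go: {9,10} 1
  3 to go: {8,9,10} 1
  4 to go: {7,8,9,10} 1
  5 to go: {6,7,8,9,10} 1
  6 to go: {5,6,7,8,9,10} 1
  7 to go: {4,5,6,7,8,9,10} 1
  8 to go: {2,4,5,6,7,8,9,10} 1  {3,4,5,6,7,8,9,10} 1
  9 to go: {1,2,4,5,6,7,8,9,10} 1  {2,3,4,5,6,7,8,9,10} 2
  if 0:h drops first: 3 orders
  if 3:k drops first: 1 orders
heap linearizations: 4

4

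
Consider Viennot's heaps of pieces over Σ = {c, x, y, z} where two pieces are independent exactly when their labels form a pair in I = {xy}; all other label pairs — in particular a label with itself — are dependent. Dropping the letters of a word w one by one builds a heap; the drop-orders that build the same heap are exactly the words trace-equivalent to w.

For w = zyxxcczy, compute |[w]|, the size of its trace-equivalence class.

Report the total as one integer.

0(z) covers ∅
1(y) covers 0:z
2(x) covers 0:z
3(x) covers 2:x
4(c) covers 1:y, 3:x
5(c) covers 4:c
6(z) covers 5:c
7(y) covers 6:z
floor of heap: 0:z
completions by unplaced set U, small U first (add the entries for U minus each lowest piece of U):
  |U|=1: {7}:1
  |U|=2: {6,7}:1
  |U|=3: {5,6,7}:1
  |U|=4: {4,5,6,7}:1
  |U|=5: {1,4,5,6,7}:1  {3,4,5,6,7}:1
  |U|=6: {1,3,4,5,6,7}:2  {2,3,4,5,6,7}:1
  start at 0(z): 3

3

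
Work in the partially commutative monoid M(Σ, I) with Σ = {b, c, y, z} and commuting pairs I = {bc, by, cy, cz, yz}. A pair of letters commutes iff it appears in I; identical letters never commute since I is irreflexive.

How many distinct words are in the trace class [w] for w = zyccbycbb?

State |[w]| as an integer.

drop 0:z onto floor
drop 1:y onto floor
drop 2:c onto floor
drop 3:c onto {2:c}
drop 4:b onto {0:z}
drop 5:y onto {1:y}
drop 6:c onto {3:c}
drop 7:b onto {4:b}
drop 8:b onto {7:b}
ground layer = {0:z, 1:y, 2:c}
drop-orders for the pieces not yet dropped (sum over which currently-grounded one goes next):
  1 to go: {5} 1  {6} 1  {8} 1
  2 to go: {1,5} 1  {3,6} 1  {5,6} 2  {5,8} 2  {6,8} 2  {7,8} 1
  3 to go: {1,5,6} 3  {1,5,8} 3  {2,3,6} 1  {3,5,6} 3  {3,6,8} 3  {4,7,8} 1  {5,6,8} 6  {5,7,8} 3  {6,7,8} 3
  4 to go: {0,4,7,8} 1  {1,3,5,6} 6  {1,5,6,8} 12  {1,5,7,8} 6  {2,3,5,6} 4  {2,3,6,8} 4  {3,5,6,8} 12  {3,6,7,8} 6  {4,5,7,8} 4  {4,6,7,8} 4  {5,6,7,8} 12
  5 to go: {0,4,5,7,8} 5  {0,4,6,7,8} 5  {1,2,3,5,6} 10  {1,3,5,6,8} 30  {1,4,5,7,8} 10  {1,5,6,7,8} 30  {2,3,5,6,8} 20  {2,3,6,7,8} 10  {3,4,6,7,8} 10  {3,5,6,7,8} 30  {4,5,6,7,8} 20
  6 to go: {0,1,4,5,7,8} 15  {0,3,4,6,7,8} 15  {0,4,5,6,7,8} 30  {1,2,3,5,6,8} 60  {1,3,5,6,7,8} 90  {1,4,5,6,7,8} 60  {2,3,4,6,7,8} 20  {2,3,5,6,7,8} 60  {3,4,5,6,7,8} 60
  7 to go: {0,1,4,5,6,7,8} 105  {0,2,3,4,6,7,8} 35  {0,3,4,5,6,7,8} 105  {1,2,3,5,6,7,8} 210  {1,3,4,5,6,7,8} 210  {2,3,4,5,6,7,8} 140
  if 0:z drops first: 560 orders
  if 1:y drops first: 280 orders
  if 2:c drops first: 420 orders
heap linearizations: 1260

1260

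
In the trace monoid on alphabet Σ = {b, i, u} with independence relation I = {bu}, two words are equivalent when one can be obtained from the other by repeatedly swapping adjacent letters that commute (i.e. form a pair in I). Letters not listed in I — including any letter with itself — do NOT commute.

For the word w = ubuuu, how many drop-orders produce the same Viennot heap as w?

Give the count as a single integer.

0(u) covers ∅
1(b) covers ∅
2(u) covers 0:u
3(u) covers 2:u
4(u) covers 3:u
floor of heap: 0:u, 1:b
completions by unplaced set U, small U first (add the entries for U minus each lowest piece of U):
  |U|=1: {1}:1  {4}:1
  |U|=2: {1,4}:2  {3,4}:1
  |U|=3: {1,3,4}:3  {2,3,4}:1
  start at 0(u): 4
  start at 1(b): 1
sum over floor = 5

5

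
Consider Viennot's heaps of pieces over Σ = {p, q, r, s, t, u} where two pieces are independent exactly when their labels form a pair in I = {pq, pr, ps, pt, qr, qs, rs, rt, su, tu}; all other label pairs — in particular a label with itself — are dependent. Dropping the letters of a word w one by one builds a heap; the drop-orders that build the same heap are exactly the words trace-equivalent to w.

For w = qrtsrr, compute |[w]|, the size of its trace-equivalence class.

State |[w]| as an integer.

piece 0:q — minimal
piece 1:r — minimal
piece 2:t rests on {0:q}
piece 3:s rests on {2:t}
piece 4:r rests on {1:r}
piece 5:r rests on {4:r}
minimal pieces: {0:q, 1:r}
ways to finish when only these pieces remain (= sum over removing one remaining piece with nothing left below it):
  1 left: {3}→1  {5}→1
  2 left: {2,3}→1  {3,5}→2  {4,5}→1
  3 left: {0,2,3}→1  {1,4,5}→1  {2,3,5}→3  {3,4,5}→3
  4 left: {0,2,3,5}→4  {1,3,4,5}→4  {2,3,4,5}→6
  placing 0:q first → 10 extensions
  placing 1:r first → 10 extensions
total linear extensions = 20

20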